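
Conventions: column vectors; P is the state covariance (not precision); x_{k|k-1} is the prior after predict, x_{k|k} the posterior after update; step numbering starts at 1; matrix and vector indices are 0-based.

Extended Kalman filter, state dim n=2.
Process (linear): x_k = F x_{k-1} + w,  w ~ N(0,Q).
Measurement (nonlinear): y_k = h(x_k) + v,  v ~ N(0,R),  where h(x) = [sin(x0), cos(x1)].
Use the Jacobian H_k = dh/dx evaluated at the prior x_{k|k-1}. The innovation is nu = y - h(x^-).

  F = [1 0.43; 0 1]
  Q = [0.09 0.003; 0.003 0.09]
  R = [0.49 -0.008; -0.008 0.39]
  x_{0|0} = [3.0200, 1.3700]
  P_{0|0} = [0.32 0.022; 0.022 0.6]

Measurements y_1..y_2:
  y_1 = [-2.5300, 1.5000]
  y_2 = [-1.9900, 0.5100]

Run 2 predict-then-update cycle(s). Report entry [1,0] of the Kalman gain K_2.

step 1: x^-=[3.6091, 1.3700]  P^-=[0.5399 0.2830; 0.2830 0.6900]  H_jac=[-0.8927 0.0000; 0.0000 -0.9799]  S=[0.9202 0.2396; 0.2396 1.0526]  K=[-0.4838 -0.1534; -0.1141 -0.6164]  nu=[-2.0793, 1.3006]  x^+=[4.4156, 0.8055]  P^+=[0.2642 0.0571; 0.0571 0.2444]
step 2: x^-=[4.7620, 0.8055]  P^-=[0.4485 0.1652; 0.1652 0.3344]  H_jac=[0.0496 0.0000; 0.0000 -0.7212]  S=[0.4911 -0.0139; -0.0139 0.5639]  K=[0.0393 -0.2103; 0.0046 -0.4275]  nu=[-0.9912, -0.1828]  x^+=[4.7614, 0.8791]  P^+=[0.4225 0.1141; 0.1141 0.2313]

K[1,0] = 0.0046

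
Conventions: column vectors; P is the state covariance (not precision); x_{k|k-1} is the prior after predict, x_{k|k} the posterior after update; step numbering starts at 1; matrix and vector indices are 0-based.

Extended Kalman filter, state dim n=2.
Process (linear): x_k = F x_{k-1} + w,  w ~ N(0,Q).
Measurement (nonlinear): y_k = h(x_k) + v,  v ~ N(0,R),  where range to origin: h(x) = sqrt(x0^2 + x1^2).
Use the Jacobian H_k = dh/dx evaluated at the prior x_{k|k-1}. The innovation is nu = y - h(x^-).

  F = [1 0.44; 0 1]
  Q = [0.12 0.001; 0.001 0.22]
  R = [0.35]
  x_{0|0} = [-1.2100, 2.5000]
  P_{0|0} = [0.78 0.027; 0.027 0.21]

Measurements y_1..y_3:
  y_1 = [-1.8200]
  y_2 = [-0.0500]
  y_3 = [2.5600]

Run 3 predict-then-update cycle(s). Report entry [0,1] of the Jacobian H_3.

H_jac[0,1] = 0.9986

step 1: x^-=[-0.1100, 2.5000]  P^-=[0.9644 0.1204; 0.1204 0.4300]  H_jac=[-0.0440 0.9990]  S=[0.7705]  K=[0.1011; 0.5507]  nu=[-4.3224]  x^+=[-0.5470, 0.1196]  P^+=[0.9565 0.0775; 0.0775 0.1963]
step 2: x^-=[-0.4943, 0.1196]  P^-=[1.1828 0.1649; 0.1649 0.4163]  H_jac=[-0.9719 0.2352]  S=[1.4150]  K=[-0.7850; -0.0441]  nu=[-0.5586]  x^+=[-0.0558, 0.1442]  P^+=[0.3108 0.1160; 0.1160 0.4136]
step 3: x^-=[0.0077, 0.1442]  P^-=[0.6129 0.2989; 0.2989 0.6336]  H_jac=[0.0530 0.9986]  S=[1.0152]  K=[0.3261; 0.6388]  nu=[2.4155]  x^+=[0.7953, 1.6874]  P^+=[0.5049 0.0875; 0.0875 0.2193]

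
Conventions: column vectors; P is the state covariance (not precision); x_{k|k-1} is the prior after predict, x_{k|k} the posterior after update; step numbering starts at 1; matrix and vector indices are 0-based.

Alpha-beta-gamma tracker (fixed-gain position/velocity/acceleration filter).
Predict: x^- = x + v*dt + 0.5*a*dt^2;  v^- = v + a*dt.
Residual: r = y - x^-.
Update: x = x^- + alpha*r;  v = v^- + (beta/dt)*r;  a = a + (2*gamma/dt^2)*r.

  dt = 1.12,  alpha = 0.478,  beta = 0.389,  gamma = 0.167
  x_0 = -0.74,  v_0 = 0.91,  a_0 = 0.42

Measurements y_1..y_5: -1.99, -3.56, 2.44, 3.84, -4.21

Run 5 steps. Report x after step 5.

x_post = 0.4764

step 1: x_pred=0.5426  r=-2.5326  x^+=-0.6680  v^+=0.5008  a^+=-0.2543
step 2: x_pred=-0.2666  r=-3.2934  x^+=-1.8409  v^+=-0.9280  a^+=-1.1312
step 3: x_pred=-3.5897  r=6.0297  x^+=-0.7075  v^+=-0.1007  a^+=0.4742
step 4: x_pred=-0.5228  r=4.3628  x^+=1.5626  v^+=1.9458  a^+=1.6359
step 5: x_pred=4.7679  r=-8.9779  x^+=0.4764  v^+=0.6598  a^+=-0.7546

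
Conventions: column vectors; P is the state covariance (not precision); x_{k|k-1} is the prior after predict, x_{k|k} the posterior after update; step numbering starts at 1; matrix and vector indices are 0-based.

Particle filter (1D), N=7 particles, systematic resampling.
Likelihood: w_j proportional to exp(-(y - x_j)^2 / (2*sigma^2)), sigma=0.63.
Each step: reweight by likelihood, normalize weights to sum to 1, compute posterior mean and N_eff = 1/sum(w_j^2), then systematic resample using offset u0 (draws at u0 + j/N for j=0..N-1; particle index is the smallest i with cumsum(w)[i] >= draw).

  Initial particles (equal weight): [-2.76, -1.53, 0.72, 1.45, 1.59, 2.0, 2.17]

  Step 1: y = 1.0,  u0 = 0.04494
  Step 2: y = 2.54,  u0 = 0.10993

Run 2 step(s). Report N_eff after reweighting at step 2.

step 1: w=[0.0000, 0.0001, 0.3249, 0.2779, 0.2313, 0.1018, 0.0639]  mean=1.3469  Neff=3.9876  idx=[2, 2, 3, 3, 4, 4, 5]
step 2: w=[0.0085, 0.0085, 0.1235, 0.1235, 0.1770, 0.1770, 0.3821]  mean=1.6973  Neff=4.1796  idx=[2, 3, 4, 5, 6, 6, 6]

N_eff = 4.1796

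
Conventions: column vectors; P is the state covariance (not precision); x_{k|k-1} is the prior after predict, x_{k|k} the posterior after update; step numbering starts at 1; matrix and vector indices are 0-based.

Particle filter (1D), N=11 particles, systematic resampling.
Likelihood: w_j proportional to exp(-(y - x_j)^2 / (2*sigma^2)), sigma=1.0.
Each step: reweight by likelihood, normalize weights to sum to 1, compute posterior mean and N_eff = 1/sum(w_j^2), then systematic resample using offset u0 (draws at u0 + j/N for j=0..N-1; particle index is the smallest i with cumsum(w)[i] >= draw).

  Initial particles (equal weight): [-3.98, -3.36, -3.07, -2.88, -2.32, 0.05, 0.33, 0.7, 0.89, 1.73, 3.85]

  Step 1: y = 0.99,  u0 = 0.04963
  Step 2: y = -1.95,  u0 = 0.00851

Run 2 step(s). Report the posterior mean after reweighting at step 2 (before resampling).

post_mean = 0.2913

step 1: w=[0.0000, 0.0000, 0.0001, 0.0001, 0.0010, 0.1537, 0.1923, 0.2292, 0.2379, 0.1818, 0.0040]  mean=0.7702  Neff=4.9321  idx=[5, 5, 6, 6, 7, 7, 8, 8, 8, 9, 9]
step 2: w=[0.2532, 0.2532, 0.1391, 0.1391, 0.0559, 0.0559, 0.0332, 0.0332, 0.0332, 0.0021, 0.0021]  mean=0.2913  Neff=5.6678  idx=[0, 0, 0, 1, 1, 1, 2, 2, 3, 4, 6]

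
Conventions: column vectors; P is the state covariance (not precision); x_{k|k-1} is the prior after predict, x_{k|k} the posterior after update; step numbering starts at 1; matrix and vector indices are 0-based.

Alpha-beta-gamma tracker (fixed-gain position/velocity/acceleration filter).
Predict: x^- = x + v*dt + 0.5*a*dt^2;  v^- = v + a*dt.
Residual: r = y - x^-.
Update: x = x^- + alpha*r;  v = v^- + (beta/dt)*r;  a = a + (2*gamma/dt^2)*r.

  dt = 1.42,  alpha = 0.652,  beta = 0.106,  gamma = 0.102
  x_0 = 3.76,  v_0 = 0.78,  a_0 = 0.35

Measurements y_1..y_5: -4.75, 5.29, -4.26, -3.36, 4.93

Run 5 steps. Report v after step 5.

v_post = -1.8305

step 1: x_pred=5.2205  r=-9.9705  x^+=-1.2803  v^+=0.5327  a^+=-0.6587
step 2: x_pred=-1.1879  r=6.4779  x^+=3.0357  v^+=0.0809  a^+=-0.0033
step 3: x_pred=3.1472  r=-7.4072  x^+=-1.6823  v^+=-0.4768  a^+=-0.7527
step 4: x_pred=-3.1182  r=-0.2418  x^+=-3.2759  v^+=-1.5637  a^+=-0.7772
step 5: x_pred=-6.2799  r=11.2099  x^+=1.0290  v^+=-1.8305  a^+=0.3569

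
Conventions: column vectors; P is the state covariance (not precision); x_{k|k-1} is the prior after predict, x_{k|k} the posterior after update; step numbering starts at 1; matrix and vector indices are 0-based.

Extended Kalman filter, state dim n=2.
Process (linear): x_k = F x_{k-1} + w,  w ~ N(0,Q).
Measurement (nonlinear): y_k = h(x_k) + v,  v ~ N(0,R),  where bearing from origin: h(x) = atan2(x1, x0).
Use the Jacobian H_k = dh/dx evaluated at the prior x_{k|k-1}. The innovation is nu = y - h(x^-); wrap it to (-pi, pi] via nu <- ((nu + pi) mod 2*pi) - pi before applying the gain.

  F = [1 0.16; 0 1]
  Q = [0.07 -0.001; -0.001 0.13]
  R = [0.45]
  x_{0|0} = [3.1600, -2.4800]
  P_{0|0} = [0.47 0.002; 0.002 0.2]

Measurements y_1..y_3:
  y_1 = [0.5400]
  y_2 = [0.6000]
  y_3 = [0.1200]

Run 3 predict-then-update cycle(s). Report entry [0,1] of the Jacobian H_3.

step 1: x^-=[2.7632, -2.4800]  P^-=[0.5458 0.0330; 0.0330 0.3300]  H_jac=[0.1799 0.2004]  S=[0.4833]  K=[0.2168; 0.1491]  nu=[1.2714]  x^+=[3.0389, -2.2904]  P^+=[0.5230 0.0174; 0.0174 0.3192]
step 2: x^-=[2.6724, -2.2904]  P^-=[0.6068 0.0675; 0.0675 0.4492]  H_jac=[0.1849 0.2157]  S=[0.4970]  K=[0.2550; 0.2201]  nu=[1.3086]  x^+=[3.0061, -2.0024]  P^+=[0.5745 0.0396; 0.0396 0.4252]
step 3: x^-=[2.6857, -2.0024]  P^-=[0.6680 0.1066; 0.1066 0.5552]  H_jac=[0.1784 0.2393]  S=[0.5122]  K=[0.2825; 0.2965]  nu=[0.7607]  x^+=[2.9006, -1.7768]  P^+=[0.6271 0.0637; 0.0637 0.5101]

H_jac[0,1] = 0.2393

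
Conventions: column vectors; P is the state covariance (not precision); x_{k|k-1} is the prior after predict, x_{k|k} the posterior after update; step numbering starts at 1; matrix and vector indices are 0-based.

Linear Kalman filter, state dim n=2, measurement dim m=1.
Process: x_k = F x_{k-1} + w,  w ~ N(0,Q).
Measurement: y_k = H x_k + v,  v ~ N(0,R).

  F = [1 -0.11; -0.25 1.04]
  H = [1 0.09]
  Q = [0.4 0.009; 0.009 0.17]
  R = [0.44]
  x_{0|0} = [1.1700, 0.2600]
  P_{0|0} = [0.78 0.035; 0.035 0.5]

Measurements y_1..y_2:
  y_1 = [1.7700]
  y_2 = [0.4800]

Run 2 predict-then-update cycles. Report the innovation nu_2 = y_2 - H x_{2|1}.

step 1: x^-=[1.1414, -0.0221]  P^-=[1.1784 -0.2058; -0.2058 0.7414]  S=[1.5873]  K=[0.7307; -0.0876]  nu=[0.6306]  x^+=[1.6022, -0.0774]  P^+=[0.3309 -0.1042; -0.1042 0.7292]
step 2: x^-=[1.6107, -0.4810]  P^-=[0.7626 -0.2684; -0.2684 1.0335]  S=[1.1627]  K=[0.6351; -0.1508]  nu=[-1.0874]  x^+=[0.9200, -0.3170]  P^+=[0.2936 -0.1570; -0.1570 1.0071]

innov = [-1.0874]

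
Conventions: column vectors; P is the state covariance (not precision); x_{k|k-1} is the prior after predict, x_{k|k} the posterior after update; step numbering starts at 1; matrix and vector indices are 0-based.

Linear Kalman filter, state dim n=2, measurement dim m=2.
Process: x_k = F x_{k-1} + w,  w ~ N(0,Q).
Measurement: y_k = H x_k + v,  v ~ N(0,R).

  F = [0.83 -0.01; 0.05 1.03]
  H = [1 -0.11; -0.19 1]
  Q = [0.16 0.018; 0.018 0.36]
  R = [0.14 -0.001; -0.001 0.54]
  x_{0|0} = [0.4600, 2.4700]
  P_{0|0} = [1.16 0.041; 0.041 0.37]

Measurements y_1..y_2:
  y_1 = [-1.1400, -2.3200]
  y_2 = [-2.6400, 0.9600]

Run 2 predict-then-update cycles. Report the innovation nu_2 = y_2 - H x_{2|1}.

step 1: x^-=[0.3571, 2.5671]  P^-=[0.9585 0.0974; 0.0974 0.7597]  S=[1.0863 -0.1673; -0.1673 1.2973]  K=[0.8799 0.0481; 0.1027 0.5846]  nu=[-1.2147, -4.8193]  x^+=[-0.9437, -0.3749]  P^+=[0.1286 0.0495; 0.0495 0.3250]
step 2: x^-=[-0.7795, -0.4333]  P^-=[0.2478 0.0623; 0.0623 0.7102]  S=[0.3827 -0.0626; -0.0626 1.2355]  K=[0.6369 0.0446; 0.0516 0.5679]  nu=[-1.9081, 1.2452]  x^+=[-1.9393, 0.1754]  P^+=[0.0937 0.0412; 0.0412 0.3144]

innov = [-1.9081, 1.2452]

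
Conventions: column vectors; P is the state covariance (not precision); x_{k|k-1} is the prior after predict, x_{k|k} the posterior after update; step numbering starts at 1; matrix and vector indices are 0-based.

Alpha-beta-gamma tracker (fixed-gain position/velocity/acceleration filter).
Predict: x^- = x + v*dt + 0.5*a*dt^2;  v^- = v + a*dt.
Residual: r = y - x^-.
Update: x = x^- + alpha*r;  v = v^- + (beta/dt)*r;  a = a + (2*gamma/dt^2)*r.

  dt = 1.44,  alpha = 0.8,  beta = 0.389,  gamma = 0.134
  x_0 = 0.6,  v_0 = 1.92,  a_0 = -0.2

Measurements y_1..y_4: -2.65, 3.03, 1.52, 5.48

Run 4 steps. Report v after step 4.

step 1: x_pred=3.1574  r=-5.8074  x^+=-1.4885  v^+=0.0632  a^+=-0.9506
step 2: x_pred=-2.3831  r=5.4131  x^+=1.9474  v^+=0.1566  a^+=-0.2510
step 3: x_pred=1.9127  r=-0.3927  x^+=1.5985  v^+=-0.3108  a^+=-0.3017
step 4: x_pred=0.8381  r=4.6419  x^+=4.5516  v^+=0.5086  a^+=0.2982

v_post = 0.5086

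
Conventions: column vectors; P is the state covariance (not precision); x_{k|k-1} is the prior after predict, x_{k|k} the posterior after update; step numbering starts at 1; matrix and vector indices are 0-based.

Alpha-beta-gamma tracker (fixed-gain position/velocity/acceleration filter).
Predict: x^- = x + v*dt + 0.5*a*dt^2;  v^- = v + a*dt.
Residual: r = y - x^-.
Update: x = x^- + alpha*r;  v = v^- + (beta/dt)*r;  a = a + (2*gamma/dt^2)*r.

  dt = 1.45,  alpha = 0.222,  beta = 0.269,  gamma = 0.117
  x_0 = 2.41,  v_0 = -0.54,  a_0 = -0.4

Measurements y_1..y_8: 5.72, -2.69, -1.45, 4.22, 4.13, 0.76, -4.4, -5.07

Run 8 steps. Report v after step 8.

step 1: x_pred=1.2065  r=4.5135  x^+=2.2085  v^+=-0.2827  a^+=0.1023
step 2: x_pred=1.9062  r=-4.5962  x^+=0.8858  v^+=-0.9870  a^+=-0.4092
step 3: x_pred=-0.9754  r=-0.4746  x^+=-1.0808  v^+=-1.6683  a^+=-0.4620
step 4: x_pred=-3.9856  r=8.2056  x^+=-2.1639  v^+=-0.8160  a^+=0.4512
step 5: x_pred=-2.8728  r=7.0028  x^+=-1.3182  v^+=1.1374  a^+=1.2306
step 6: x_pred=1.6247  r=-0.8647  x^+=1.4328  v^+=2.7614  a^+=1.1344
step 7: x_pred=6.6293  r=-11.0293  x^+=4.1808  v^+=2.3601  a^+=-0.0931
step 8: x_pred=7.5050  r=-12.5750  x^+=4.7133  v^+=-0.1078  a^+=-1.4927

v_post = -0.1078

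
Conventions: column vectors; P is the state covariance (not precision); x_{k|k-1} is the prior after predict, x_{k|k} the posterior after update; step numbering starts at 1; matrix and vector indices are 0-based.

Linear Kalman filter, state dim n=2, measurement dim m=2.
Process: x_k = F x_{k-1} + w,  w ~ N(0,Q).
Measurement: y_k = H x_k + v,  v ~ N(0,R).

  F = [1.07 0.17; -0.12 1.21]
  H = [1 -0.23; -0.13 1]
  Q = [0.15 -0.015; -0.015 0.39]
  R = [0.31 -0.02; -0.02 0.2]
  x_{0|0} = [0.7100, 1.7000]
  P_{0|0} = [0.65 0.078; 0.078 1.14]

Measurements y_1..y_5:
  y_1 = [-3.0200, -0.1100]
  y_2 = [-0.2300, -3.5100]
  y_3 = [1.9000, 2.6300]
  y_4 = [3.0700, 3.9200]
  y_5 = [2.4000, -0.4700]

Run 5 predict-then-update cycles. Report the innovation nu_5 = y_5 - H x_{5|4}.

innov = [0.2008, -3.9656]

step 1: x^-=[1.0487, 1.9718]  P^-=[0.9555 0.2354; 0.2354 2.0458]  S=[1.2654 -0.3723; -0.3723 2.2007]  K=[0.7652 0.1800; 0.0880 0.9306]  nu=[-3.6152, -1.9455]  x^+=[-2.0680, -0.1567]  P^+=[0.2457 0.0526; 0.0526 0.1912]
step 2: x^-=[-2.2393, 0.0586]  P^-=[0.4560 0.0599; 0.0599 0.6582]  S=[0.7733 -0.1690; -0.1690 0.8503]  K=[0.5980 0.1195; 0.0510 0.7750]  nu=[2.0228, -3.8597]  x^+=[-1.4910, -2.8296]  P^+=[0.1915 0.0368; 0.0368 0.1588]
step 3: x^-=[-2.0764, -3.2448]  P^-=[0.3872 0.0400; 0.0400 0.6145]  S=[0.7113 -0.1705; -0.1705 0.8107]  K=[0.5564 0.1043; 0.0397 0.7600]  nu=[3.2301, 5.6049]  x^+=[0.3053, 1.1429]  P^+=[0.1780 0.0329; 0.0329 0.1555]
step 4: x^-=[0.5209, 1.3463]  P^-=[0.3702 0.0360; 0.0360 0.6106]  S=[0.6959 -0.1715; -0.1715 0.8075]  K=[0.5449 0.1007; 0.0368 0.7582]  nu=[2.8587, 2.6414]  x^+=[2.3445, 3.4541]  P^+=[0.1742 0.0319; 0.0319 0.1550]
step 5: x^-=[3.0958, 3.8981]  P^-=[0.3656 0.0352; 0.0352 0.6103]  S=[0.6917 -0.1717; -0.1717 0.8073]  K=[0.5416 0.0999; 0.0360 0.7579]  nu=[0.2008, -3.9656]  x^+=[2.8085, 0.8997]  P^+=[0.1732 0.0317; 0.0317 0.1550]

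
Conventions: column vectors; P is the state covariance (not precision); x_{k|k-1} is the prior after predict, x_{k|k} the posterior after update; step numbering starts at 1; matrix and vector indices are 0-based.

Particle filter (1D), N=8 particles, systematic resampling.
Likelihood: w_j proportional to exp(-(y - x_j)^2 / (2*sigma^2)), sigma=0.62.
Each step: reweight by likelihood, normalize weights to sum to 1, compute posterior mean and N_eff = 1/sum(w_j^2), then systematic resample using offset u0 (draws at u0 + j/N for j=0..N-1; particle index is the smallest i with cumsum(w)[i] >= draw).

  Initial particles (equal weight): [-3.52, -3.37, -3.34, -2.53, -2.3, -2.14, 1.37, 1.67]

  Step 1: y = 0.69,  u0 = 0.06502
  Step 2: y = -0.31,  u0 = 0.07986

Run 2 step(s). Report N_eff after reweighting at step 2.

step 1: w=[0.0000, 0.0000, 0.0000, 0.0000, 0.0000, 0.0000, 0.6565, 0.3435]  mean=1.4729  Neff=1.8217  idx=[6, 6, 6, 6, 6, 7, 7, 7]
step 2: w=[0.1748, 0.1748, 0.1748, 0.1748, 0.1748, 0.0419, 0.0419, 0.0419]  mean=1.4077  Neff=6.3238  idx=[0, 1, 1, 2, 3, 4, 4, 6]

N_eff = 6.3238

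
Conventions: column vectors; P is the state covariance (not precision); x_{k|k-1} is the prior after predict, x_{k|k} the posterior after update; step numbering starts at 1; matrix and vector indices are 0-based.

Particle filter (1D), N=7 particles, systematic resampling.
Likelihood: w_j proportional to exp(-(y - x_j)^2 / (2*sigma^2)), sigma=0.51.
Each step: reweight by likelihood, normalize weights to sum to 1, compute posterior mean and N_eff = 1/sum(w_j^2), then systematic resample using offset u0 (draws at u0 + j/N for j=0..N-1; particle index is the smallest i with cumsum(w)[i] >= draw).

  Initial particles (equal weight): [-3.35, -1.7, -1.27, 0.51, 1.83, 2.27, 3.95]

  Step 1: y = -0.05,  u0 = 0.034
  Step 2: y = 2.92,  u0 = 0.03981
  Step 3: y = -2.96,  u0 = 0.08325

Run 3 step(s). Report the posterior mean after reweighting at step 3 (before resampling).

step 1: w=[0.0000, 0.0087, 0.0936, 0.8958, 0.0018, 0.0001, 0.0000]  mean=0.3266  Neff=1.2327  idx=[2, 3, 3, 3, 3, 3, 3]
step 2: w=[0.0000, 0.1667, 0.1667, 0.1667, 0.1667, 0.1667, 0.1667]  mean=0.5100  Neff=6.0000  idx=[1, 2, 2, 3, 4, 5, 6]
step 3: w=[0.1429, 0.1429, 0.1429, 0.1429, 0.1429, 0.1429, 0.1429]  mean=0.5100  Neff=7.0000  idx=[0, 1, 2, 3, 4, 5, 6]

post_mean = 0.5100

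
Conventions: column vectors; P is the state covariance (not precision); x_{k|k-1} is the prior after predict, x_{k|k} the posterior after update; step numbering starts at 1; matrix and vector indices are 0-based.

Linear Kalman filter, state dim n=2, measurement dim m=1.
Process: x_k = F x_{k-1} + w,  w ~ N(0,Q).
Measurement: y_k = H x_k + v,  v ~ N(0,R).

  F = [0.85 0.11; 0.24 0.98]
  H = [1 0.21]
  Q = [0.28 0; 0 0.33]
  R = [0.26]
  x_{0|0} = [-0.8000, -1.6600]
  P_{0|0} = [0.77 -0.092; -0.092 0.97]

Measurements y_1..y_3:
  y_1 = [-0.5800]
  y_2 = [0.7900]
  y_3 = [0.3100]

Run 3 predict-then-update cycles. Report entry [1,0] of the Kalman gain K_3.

K[1,0] = 0.4656

step 1: x^-=[-0.8626, -1.8188]  P^-=[0.8309 0.1826; 0.1826 1.2627]  S=[1.2232]  K=[0.7106; 0.3660]  nu=[0.6645]  x^+=[-0.3904, -1.5756]  P^+=[0.2132 -0.1356; -0.1356 1.0988]
step 2: x^-=[-0.5051, -1.6377]  P^-=[0.4220 0.0454; 0.0454 1.3338]  S=[0.7599]  K=[0.5679; 0.4284]  nu=[1.6391]  x^+=[0.4257, -0.9356]  P^+=[0.1769 -0.1394; -0.1394 1.1943]
step 3: x^-=[0.2589, -0.8147]  P^-=[0.3962 0.0450; 0.0450 1.4216]  S=[0.7378]  K=[0.5498; 0.4656]  nu=[0.2222]  x^+=[0.3811, -0.7113]  P^+=[0.1732 -0.1439; -0.1439 1.2617]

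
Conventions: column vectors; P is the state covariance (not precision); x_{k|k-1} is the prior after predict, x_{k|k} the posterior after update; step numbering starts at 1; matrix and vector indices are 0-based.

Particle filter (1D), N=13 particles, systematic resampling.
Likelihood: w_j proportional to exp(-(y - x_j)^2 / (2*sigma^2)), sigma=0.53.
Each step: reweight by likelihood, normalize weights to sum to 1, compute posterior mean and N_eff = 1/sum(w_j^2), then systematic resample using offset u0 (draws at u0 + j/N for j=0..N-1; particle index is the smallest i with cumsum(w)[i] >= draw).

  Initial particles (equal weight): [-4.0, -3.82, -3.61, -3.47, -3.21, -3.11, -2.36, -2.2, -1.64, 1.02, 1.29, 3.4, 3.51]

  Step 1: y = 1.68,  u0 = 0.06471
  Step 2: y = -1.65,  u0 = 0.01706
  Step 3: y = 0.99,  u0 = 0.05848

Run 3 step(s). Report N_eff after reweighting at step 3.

step 1: w=[0.0000, 0.0000, 0.0000, 0.0000, 0.0000, 0.0000, 0.0000, 0.0000, 0.0000, 0.3741, 0.6196, 0.0042, 0.0021]  mean=1.2025  Neff=1.9088  idx=[9, 9, 9, 9, 9, 10, 10, 10, 10, 10, 10, 10, 10]
step 2: w=[0.1805, 0.1805, 0.1805, 0.1805, 0.1805, 0.0122, 0.0122, 0.0122, 0.0122, 0.0122, 0.0122, 0.0122, 0.0122]  mean=1.0463  Neff=6.0933  idx=[0, 0, 0, 1, 1, 2, 2, 3, 3, 3, 4, 4, 8]
step 3: w=[0.0778, 0.0778, 0.0778, 0.0778, 0.0778, 0.0778, 0.0778, 0.0778, 0.0778, 0.0778, 0.0778, 0.0778, 0.0664]  mean=1.0379  Neff=12.9797  idx=[0, 1, 2, 3, 4, 5, 6, 7, 8, 9, 10, 11, 12]

N_eff = 12.9797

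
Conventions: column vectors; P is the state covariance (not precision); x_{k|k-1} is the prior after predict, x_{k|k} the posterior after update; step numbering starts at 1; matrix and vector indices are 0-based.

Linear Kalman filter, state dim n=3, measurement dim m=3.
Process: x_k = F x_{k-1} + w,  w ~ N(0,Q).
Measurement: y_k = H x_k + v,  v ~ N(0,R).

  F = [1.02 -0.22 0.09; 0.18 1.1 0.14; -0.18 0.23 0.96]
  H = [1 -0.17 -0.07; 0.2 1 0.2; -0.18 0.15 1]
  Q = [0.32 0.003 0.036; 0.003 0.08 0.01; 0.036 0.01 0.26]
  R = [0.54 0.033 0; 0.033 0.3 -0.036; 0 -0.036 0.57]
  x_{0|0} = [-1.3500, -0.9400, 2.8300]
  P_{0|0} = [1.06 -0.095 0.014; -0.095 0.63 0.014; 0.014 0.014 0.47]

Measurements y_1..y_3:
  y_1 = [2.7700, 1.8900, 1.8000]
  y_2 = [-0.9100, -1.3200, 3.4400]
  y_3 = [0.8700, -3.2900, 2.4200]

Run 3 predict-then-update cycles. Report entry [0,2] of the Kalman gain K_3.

step 1: x^-=[-0.9155, -0.8808, 2.7436]  P^-=[1.5018 -0.0486 -0.1651; -0.0486 0.8533 0.2304; -0.1651 0.2304 0.7700]  S=[2.1153 0.0759 -0.5635; 0.0759 1.3036 0.4094; -0.5635 0.4094 1.5391]  K=[0.6944 0.1504 -0.0734; -0.1206 0.6857 0.0120; 0.0122 0.1060 0.5184]  nu=[3.7278, 2.4052, -0.9763]  x^+=[2.1064, 0.3072, 2.5381]  P^+=[0.3798 -0.0098 0.0226; -0.0098 0.2136 -0.0517; 0.0226 -0.0517 0.3035]
step 2: x^-=[2.3094, 1.0724, 2.1281]  P^-=[0.7386 0.0143 0.0106; 0.0143 0.3380 0.0412; 0.0106 0.0412 0.5335]  S=[1.2856 0.1273 -0.1730; 0.1273 0.7120 0.1368; -0.1730 0.1368 1.1428]  K=[0.5531 0.1390 -0.0381; -0.0851 0.5047 0.0048; 0.0240 0.1180 0.4601]  nu=[-2.8881, -3.2799, 1.5667]  x^+=[0.1964, -0.3295, 2.3928]  P^+=[0.3044 -0.0053 0.0289; -0.0053 0.1575 -0.0400; 0.0289 -0.0400 0.2692]
step 3: x^-=[0.4881, 0.0079, 2.1859]  P^-=[0.6558 0.0203 0.0294; 0.0203 0.2727 0.0377; 0.0294 0.0377 0.4991]  S=[1.1960 0.1319 -0.1333; 0.1319 0.6445 0.1218; -0.1333 0.1218 1.0961]  K=[0.5247 0.1424 -0.0301; -0.0732 0.4544 0.0090; 0.0247 0.1336 0.4438]  nu=[0.5362, -3.8327, 0.3208]  x^+=[0.2142, -1.7702, 1.8294]  P^+=[0.2896 -0.0029 0.0303; -0.0029 0.1407 -0.0328; 0.0303 -0.0328 0.2585]

K[0,2] = -0.0301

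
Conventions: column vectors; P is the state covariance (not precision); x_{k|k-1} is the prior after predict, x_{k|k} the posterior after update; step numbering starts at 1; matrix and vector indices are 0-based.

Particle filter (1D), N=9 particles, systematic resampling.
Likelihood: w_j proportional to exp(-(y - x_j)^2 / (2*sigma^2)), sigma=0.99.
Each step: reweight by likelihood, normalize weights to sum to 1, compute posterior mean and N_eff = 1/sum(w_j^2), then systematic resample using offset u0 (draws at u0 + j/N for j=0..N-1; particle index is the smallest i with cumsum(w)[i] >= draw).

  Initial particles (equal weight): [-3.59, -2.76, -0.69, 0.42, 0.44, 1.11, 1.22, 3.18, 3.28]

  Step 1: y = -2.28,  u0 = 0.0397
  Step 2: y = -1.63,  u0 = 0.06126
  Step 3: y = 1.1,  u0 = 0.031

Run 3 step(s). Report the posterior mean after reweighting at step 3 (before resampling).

post_mean = -0.6989

step 1: w=[0.2551, 0.5444, 0.1686, 0.0149, 0.0141, 0.0017, 0.0012, 0.0000, 0.0000]  mean=-2.5191  Neff=2.5618  idx=[0, 0, 1, 1, 1, 1, 1, 2, 2]
step 2: w=[0.0338, 0.0338, 0.1252, 0.1252, 0.1252, 0.1252, 0.1252, 0.1531, 0.1531]  mean=-2.1825  Neff=7.8389  idx=[1, 2, 3, 4, 5, 6, 7, 7, 8]
step 3: w=[0.0000, 0.0009, 0.0009, 0.0009, 0.0009, 0.0009, 0.3319, 0.3319, 0.3319]  mean=-0.6989  Neff=3.0258  idx=[6, 6, 6, 7, 7, 7, 8, 8, 8]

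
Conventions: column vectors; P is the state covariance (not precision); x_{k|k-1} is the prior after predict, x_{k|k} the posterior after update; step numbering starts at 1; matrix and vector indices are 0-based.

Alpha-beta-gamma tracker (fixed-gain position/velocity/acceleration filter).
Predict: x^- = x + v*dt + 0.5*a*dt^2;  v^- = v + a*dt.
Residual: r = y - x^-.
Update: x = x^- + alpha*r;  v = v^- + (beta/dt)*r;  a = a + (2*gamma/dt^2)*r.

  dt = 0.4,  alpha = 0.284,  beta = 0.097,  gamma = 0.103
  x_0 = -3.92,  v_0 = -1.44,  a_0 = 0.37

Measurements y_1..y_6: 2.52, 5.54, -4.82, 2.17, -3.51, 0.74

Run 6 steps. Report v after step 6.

v_post = 0.8432

step 1: x_pred=-4.4664  r=6.9864  x^+=-2.4823  v^+=0.4022  a^+=9.3650
step 2: x_pred=-1.5722  r=7.1122  x^+=0.4477  v^+=5.8729  a^+=18.5219
step 3: x_pred=4.2786  r=-9.0986  x^+=1.6946  v^+=11.0753  a^+=6.8075
step 4: x_pred=6.6693  r=-4.4993  x^+=5.3915  v^+=12.7072  a^+=1.0146
step 5: x_pred=10.5555  r=-14.0655  x^+=6.5609  v^+=9.7021  a^+=-17.0947
step 6: x_pred=9.0742  r=-8.3342  x^+=6.7073  v^+=0.8432  a^+=-27.8250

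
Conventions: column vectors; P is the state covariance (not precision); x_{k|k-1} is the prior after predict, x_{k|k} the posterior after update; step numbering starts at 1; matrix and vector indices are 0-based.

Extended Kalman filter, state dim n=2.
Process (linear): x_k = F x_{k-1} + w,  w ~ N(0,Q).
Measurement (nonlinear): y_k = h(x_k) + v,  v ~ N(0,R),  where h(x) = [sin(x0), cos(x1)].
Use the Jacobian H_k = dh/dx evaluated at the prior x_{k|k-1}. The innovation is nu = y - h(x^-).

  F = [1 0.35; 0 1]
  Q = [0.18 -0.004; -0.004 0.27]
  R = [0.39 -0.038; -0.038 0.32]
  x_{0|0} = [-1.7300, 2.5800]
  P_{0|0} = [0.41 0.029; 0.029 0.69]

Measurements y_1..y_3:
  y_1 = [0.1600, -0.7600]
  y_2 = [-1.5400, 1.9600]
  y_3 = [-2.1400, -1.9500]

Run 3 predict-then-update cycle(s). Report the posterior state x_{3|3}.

x_post = [-1.5892, 1.3613]

step 1: x^-=[-0.8270, 2.5800]  P^-=[0.6948 0.2665; 0.2665 0.9600]  H_jac=[0.6771 0.0000; 0.0000 -0.5325]  S=[0.7085 -0.1341; -0.1341 0.5922]  K=[0.6463 -0.0933; 0.0954 -0.8416]  nu=[0.8959, 0.0864]  x^+=[-0.2560, 2.5927]  P^+=[0.3775 0.1022; 0.1022 0.5125]
step 2: x^-=[0.6514, 2.5927]  P^-=[0.6918 0.2776; 0.2776 0.7825]  H_jac=[0.7952 0.0000; 0.0000 -0.5217]  S=[0.8275 -0.1532; -0.1532 0.5330]  K=[0.6491 -0.0852; 0.1320 -0.7280]  nu=[-2.1463, 2.8131]  x^+=[-0.9813, 0.2614]  P^+=[0.3224 0.0995; 0.0995 0.4562]
step 3: x^-=[-0.8898, 0.2614]  P^-=[0.6280 0.2552; 0.2552 0.7262]  H_jac=[0.6295 0.0000; 0.0000 -0.2584]  S=[0.6389 -0.0795; -0.0795 0.3685]  K=[0.6130 -0.0467; 0.1933 -0.4675]  nu=[-1.3630, -2.9160]  x^+=[-1.5892, 1.3613]  P^+=[0.3826 0.1480; 0.1480 0.6074]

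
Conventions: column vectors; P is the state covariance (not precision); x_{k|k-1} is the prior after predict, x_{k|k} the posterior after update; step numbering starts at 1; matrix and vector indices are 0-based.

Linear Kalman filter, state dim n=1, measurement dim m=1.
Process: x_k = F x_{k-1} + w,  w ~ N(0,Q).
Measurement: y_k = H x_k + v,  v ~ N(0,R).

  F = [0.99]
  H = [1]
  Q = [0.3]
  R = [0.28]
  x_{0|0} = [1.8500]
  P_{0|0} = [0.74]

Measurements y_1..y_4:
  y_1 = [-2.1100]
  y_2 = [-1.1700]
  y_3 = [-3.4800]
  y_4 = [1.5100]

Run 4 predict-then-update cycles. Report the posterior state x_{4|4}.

step 1: x^-=[1.8315]  P^-=[1.0253]  S=[1.3053]  K=[0.7855]  nu=[-3.9415]  x^+=[-1.2645]  P^+=[0.2199]
step 2: x^-=[-1.2518]  P^-=[0.5156]  S=[0.7956]  K=[0.6480]  nu=[0.0818]  x^+=[-1.1988]  P^+=[0.1815]
step 3: x^-=[-1.1868]  P^-=[0.4778]  S=[0.7578]  K=[0.6305]  nu=[-2.2932]  x^+=[-2.6327]  P^+=[0.1765]
step 4: x^-=[-2.6064]  P^-=[0.4730]  S=[0.7530]  K=[0.6282]  nu=[4.1164]  x^+=[-0.0206]  P^+=[0.1759]

x_post = [-0.0206]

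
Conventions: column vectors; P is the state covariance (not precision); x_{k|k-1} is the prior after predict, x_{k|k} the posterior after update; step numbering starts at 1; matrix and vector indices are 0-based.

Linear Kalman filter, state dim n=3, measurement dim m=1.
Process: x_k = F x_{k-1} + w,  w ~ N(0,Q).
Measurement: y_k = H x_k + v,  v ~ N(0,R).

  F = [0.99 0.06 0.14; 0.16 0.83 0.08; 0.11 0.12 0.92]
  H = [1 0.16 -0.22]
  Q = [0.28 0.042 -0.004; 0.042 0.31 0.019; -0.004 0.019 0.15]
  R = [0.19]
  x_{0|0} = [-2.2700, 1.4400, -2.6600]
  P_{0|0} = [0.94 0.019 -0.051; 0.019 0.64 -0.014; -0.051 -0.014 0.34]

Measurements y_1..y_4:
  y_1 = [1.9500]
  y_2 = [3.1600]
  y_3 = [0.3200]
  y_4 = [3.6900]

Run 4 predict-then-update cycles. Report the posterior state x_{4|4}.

step 1: x^-=[-2.5333, 0.6192, -2.5241]  P^-=[1.1981 0.2355 0.1009; 0.2355 0.7790 0.1076; 0.1009 0.1076 0.4455]  S=[1.4530]  K=[0.8352; 0.2316; 0.0139]  nu=[3.8289]  x^+=[0.6648, 1.5058, -2.4711]  P^+=[0.1845 -0.0455 0.0841; -0.0455 0.7011 0.1030; 0.0841 0.1030 0.4452]
step 2: x^-=[0.4025, 1.1585, -2.0196]  P^-=[0.4917 0.0943 0.1581; 0.0943 0.8043 0.2125; 0.1581 0.2125 0.5777]  S=[0.6759]  K=[0.6983; 0.2607; 0.0962]  nu=[2.1278]  x^+=[1.8884, 1.7132, -1.8150]  P^+=[0.1621 -0.0288 0.1127; -0.0288 0.7584 0.1956; 0.1127 0.1956 0.5714]
step 3: x^-=[1.7183, 1.5789, -1.2565]  P^-=[0.4839 0.1230 0.2076; 0.1230 0.8615 0.3051; 0.2076 0.3051 0.7118]  S=[0.6570]  K=[0.6970; 0.2949; 0.1519]  nu=[-1.9273]  x^+=[0.3749, 1.0105, -1.5492]  P^+=[0.1647 -0.0120 0.1380; -0.0120 0.8043 0.2757; 0.1380 0.2757 0.6966]
step 4: x^-=[0.2149, 0.7748, -1.2627]  P^-=[0.4994 0.1533 0.2556; 0.1533 0.9097 0.3866; 0.2556 0.3866 0.8417]  S=[0.6629]  K=[0.7057; 0.3226; 0.1996]  nu=[3.0733]  x^+=[2.3836, 1.7663, -0.6493]  P^+=[0.1694 0.0024 0.1623; 0.0024 0.8407 0.3439; 0.1623 0.3439 0.8153]

x_post = [2.3836, 1.7663, -0.6493]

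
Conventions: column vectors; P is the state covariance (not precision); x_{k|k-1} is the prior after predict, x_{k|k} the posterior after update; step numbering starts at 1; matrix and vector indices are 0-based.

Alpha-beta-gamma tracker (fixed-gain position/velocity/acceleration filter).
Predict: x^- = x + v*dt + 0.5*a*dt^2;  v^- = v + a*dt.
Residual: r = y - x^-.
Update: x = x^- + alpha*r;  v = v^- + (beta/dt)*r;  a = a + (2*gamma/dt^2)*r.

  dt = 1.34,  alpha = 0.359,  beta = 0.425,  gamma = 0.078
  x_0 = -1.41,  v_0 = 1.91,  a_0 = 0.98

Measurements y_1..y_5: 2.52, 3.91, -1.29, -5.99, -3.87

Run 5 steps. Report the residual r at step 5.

step 1: x_pred=2.0292  r=0.4908  x^+=2.2054  v^+=3.3789  a^+=1.0226
step 2: x_pred=7.6512  r=-3.7412  x^+=6.3081  v^+=3.5626  a^+=0.6976
step 3: x_pred=11.7083  r=-12.9983  x^+=7.0419  v^+=0.3748  a^+=-0.4317
step 4: x_pred=7.1566  r=-13.1466  x^+=2.4370  v^+=-4.3733  a^+=-1.5738
step 5: x_pred=-4.8362  r=0.9662  x^+=-4.4894  v^+=-6.1758  a^+=-1.4899

resid = 0.9662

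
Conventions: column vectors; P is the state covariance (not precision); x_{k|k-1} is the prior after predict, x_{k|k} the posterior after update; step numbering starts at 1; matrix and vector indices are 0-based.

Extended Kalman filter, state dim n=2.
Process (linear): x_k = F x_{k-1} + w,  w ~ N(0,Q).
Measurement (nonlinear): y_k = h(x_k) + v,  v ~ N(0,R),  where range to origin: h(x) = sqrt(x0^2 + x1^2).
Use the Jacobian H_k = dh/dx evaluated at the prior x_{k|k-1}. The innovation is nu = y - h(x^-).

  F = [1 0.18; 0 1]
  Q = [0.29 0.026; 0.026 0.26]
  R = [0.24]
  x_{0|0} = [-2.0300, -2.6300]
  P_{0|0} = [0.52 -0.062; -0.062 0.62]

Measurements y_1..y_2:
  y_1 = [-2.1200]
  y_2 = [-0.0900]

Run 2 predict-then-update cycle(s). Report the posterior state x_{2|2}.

step 1: x^-=[-2.5034, -2.6300]  P^-=[0.8078 0.0756; 0.0756 0.8800]  H_jac=[-0.6895 -0.7243]  S=[1.1612]  K=[-0.5268; -0.5938]  nu=[-5.7510]  x^+=[0.5261, 0.7850]  P^+=[0.4855 -0.2876; -0.2876 0.4705]
step 2: x^-=[0.6674, 0.7850]  P^-=[0.6872 -0.1769; -0.1769 0.7305]  H_jac=[0.6477 0.7619]  S=[0.7778]  K=[0.3990; 0.5683]  nu=[-1.1204]  x^+=[0.2203, 0.1483]  P^+=[0.5634 -0.3533; -0.3533 0.4794]

x_post = [0.2203, 0.1483]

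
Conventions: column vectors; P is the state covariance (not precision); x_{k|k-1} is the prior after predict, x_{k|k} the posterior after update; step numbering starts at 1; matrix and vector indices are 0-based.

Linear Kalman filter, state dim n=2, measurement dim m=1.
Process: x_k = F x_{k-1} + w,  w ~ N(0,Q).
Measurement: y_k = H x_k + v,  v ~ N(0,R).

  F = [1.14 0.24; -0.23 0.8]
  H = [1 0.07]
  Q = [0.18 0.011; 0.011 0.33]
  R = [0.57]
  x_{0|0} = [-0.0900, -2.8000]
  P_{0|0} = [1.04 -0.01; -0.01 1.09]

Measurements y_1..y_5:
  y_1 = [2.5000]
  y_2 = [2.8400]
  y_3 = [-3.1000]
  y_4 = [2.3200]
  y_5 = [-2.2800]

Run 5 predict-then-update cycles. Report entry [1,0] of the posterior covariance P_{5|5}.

P_post[1,0] = 0.0320

step 1: x^-=[-0.7746, -2.2193]  P^-=[1.5889 -0.0610; -0.0610 1.0863]  S=[2.1557]  K=[0.7351; 0.0070]  nu=[3.4300]  x^+=[1.7467, -2.1953]  P^+=[0.4240 -0.0720; -0.0720 1.0862]
step 2: x^-=[1.4644, -2.1580]  P^-=[0.7542 0.0466; 0.0466 1.0741]  S=[1.3360]  K=[0.5670; 0.0912]  nu=[1.5267]  x^+=[2.3300, -2.0188]  P^+=[0.3247 -0.0224; -0.0224 1.0630]
step 3: x^-=[2.1717, -2.1509]  P^-=[0.6510 0.1107; 0.1107 1.0358]  S=[1.2416]  K=[0.5306; 0.1476]  nu=[-5.1211]  x^+=[-0.5455, -2.9067]  P^+=[0.3015 0.0135; 0.0135 1.0087]
step 4: x^-=[-1.3194, -2.1999]  P^-=[0.6373 0.1372; 0.1372 0.9866]  S=[1.2313]  K=[0.5254; 0.1675]  nu=[3.7934]  x^+=[0.6735, -1.5645]  P^+=[0.2974 0.0288; 0.0288 0.9520]
step 5: x^-=[0.3923, -1.4065]  P^-=[0.6372 0.1405; 0.1405 0.9444]  S=[1.2315]  K=[0.5254; 0.1678]  nu=[-2.5739]  x^+=[-0.9600, -1.8383]  P^+=[0.2972 0.0320; 0.0320 0.9097]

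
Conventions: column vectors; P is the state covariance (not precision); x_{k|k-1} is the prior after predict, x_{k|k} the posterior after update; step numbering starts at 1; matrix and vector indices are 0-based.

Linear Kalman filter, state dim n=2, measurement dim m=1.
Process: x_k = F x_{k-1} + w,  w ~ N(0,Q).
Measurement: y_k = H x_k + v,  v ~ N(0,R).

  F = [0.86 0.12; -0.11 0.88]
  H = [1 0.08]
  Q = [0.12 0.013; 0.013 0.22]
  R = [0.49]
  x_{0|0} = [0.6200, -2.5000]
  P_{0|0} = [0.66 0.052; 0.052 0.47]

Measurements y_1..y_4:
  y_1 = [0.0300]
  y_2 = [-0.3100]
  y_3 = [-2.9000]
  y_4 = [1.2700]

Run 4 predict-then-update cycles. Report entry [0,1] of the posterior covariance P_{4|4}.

P_post[0,1] = 0.0354

step 1: x^-=[0.2332, -2.2682]  P^-=[0.6256 0.0389; 0.0389 0.5819]  S=[1.1256]  K=[0.5586; 0.0759]  nu=[-0.0217]  x^+=[0.2211, -2.2699]  P^+=[0.2744 -0.0088; -0.0088 0.5754]
step 2: x^-=[-0.0823, -2.0218]  P^-=[0.3294 0.0412; 0.0412 0.6706]  S=[0.8303]  K=[0.4007; 0.1143]  nu=[-0.0660]  x^+=[-0.1087, -2.0293]  P^+=[0.1961 0.0032; 0.0032 0.6598]
step 3: x^-=[-0.3370, -1.7738]  P^-=[0.2752 0.0665; 0.0665 0.7327]  S=[0.7805]  K=[0.3594; 0.1603]  nu=[-2.4211]  x^+=[-1.2071, -2.1620]  P^+=[0.1744 0.0215; 0.0215 0.7126]
step 4: x^-=[-1.2976, -1.7697]  P^-=[0.2637 0.0878; 0.0878 0.7698]  S=[0.7726]  K=[0.3504; 0.1933]  nu=[2.7091]  x^+=[-0.3484, -1.2460]  P^+=[0.1688 0.0354; 0.0354 0.7409]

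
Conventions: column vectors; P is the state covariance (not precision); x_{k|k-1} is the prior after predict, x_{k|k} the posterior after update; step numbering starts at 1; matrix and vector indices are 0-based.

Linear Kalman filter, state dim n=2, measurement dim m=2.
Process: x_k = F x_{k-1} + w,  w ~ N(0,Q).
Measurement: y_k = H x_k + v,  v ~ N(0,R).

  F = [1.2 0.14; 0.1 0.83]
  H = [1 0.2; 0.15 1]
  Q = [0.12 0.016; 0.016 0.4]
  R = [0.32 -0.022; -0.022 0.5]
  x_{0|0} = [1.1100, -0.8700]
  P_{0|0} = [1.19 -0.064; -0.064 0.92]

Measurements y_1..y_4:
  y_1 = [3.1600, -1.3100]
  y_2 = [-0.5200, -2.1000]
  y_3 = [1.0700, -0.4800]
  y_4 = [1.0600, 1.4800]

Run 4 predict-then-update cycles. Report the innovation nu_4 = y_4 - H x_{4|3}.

step 1: x^-=[1.2102, -0.6111]  P^-=[1.8301 0.2011; 0.2011 1.0351]  S=[2.2720 0.6666; 0.6666 1.6366]  K=[0.8381 -0.0508; -0.0129 0.6562]  nu=[2.0720, -0.8804]  x^+=[2.9916, -1.2155]  P^+=[0.2867 -0.0868; -0.0868 0.3414]
step 2: x^-=[3.4197, -0.7097]  P^-=[0.5103 0.0024; 0.0024 0.6236]  S=[0.8562 0.1817; 0.1817 1.1358]  K=[0.6023 -0.0269; 0.0330 0.5441]  nu=[-3.7977, -1.9032]  x^+=[1.1835, -1.8704]  P^+=[0.2048 -0.0574; -0.0574 0.2799]
step 3: x^-=[1.1583, -1.4341]  P^-=[0.4011 0.0151; 0.0151 0.5854]  S=[0.7506 0.1708; 0.1708 1.0989]  K=[0.5420 -0.0157; 0.0564 0.5260]  nu=[0.1985, 0.7804]  x^+=[1.2536, -1.0125]  P^+=[0.1832 -0.0473; -0.0473 0.2688]
step 4: x^-=[1.3626, -0.7150]  P^-=[0.3733 0.0215; 0.0215 0.5792]  S=[0.7250 0.1719; 0.1719 1.0940]  K=[0.5235 -0.0115; 0.0656 0.5220]  nu=[-0.1596, 1.9906]  x^+=[1.2562, 0.3137]  P^+=[0.1765 -0.0437; -0.0437 0.2661]

innov = [-0.1596, 1.9906]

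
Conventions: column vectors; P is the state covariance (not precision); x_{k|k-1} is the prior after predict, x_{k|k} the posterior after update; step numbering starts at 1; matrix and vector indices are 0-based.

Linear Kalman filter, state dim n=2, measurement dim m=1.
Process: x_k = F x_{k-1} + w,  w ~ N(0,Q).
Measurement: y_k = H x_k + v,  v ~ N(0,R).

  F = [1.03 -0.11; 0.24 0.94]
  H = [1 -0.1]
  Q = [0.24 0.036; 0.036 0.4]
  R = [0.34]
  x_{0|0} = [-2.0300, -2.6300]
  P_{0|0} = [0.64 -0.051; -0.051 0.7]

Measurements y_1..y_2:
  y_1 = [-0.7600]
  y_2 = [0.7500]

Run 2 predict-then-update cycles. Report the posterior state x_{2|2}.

x_post = [-0.1373, -3.1900]

step 1: x^-=[-1.8016, -2.9594]  P^-=[0.9390 0.0738; 0.0738 1.0324]  S=[1.2746]  K=[0.7309; -0.0231]  nu=[0.7457]  x^+=[-1.2566, -2.9766]  P^+=[0.2580 0.0953; 0.0953 1.0317]
step 2: x^-=[-0.9668, -3.0996]  P^-=[0.5046 0.0829; 0.0829 1.3695]  S=[0.8418]  K=[0.5897; -0.0642]  nu=[1.4069]  x^+=[-0.1373, -3.1900]  P^+=[0.2120 0.1148; 0.1148 1.3660]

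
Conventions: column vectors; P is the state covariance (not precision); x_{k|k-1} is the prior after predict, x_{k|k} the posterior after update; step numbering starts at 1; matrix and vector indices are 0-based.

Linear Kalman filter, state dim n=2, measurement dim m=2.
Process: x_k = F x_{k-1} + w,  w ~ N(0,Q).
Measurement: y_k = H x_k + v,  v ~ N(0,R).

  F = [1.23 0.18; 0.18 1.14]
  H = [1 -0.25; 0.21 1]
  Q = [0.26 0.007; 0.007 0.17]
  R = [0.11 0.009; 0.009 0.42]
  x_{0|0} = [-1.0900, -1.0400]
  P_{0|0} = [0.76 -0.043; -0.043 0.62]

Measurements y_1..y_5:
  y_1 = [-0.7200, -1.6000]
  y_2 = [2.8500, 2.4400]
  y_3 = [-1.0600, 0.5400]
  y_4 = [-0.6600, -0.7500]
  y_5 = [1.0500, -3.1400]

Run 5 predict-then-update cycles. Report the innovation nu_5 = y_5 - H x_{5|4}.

innov = [1.7426, -2.8827]

step 1: x^-=[-1.5279, -1.3818]  P^-=[1.4109 0.2408; 0.2408 0.9827]  S=[1.4619 0.2878; 0.2878 1.5661]  K=[0.8886 0.1797; -0.1382 0.6852]  nu=[0.4625, 0.1027]  x^+=[-1.0985, -1.3754]  P^+=[0.1142 0.0595; 0.0595 0.2740]
step 2: x^-=[-1.5988, -1.7657]  P^-=[0.4680 0.1738; 0.1738 0.5543]  S=[0.5257 0.1334; 0.1334 1.0679]  K=[0.7672 0.1590; -0.0757 0.5627]  nu=[4.0074, 4.5414]  x^+=[2.1976, 0.4862]  P^+=[0.0990 0.0529; 0.0529 0.2245]
step 3: x^-=[2.7906, 0.9499]  P^-=[0.4405 0.1508; 0.1508 0.4867]  S=[0.5055 0.1228; 0.1228 0.9895]  K=[0.7600 0.1517; -0.0717 0.5328]  nu=[-3.6131, -0.9959]  x^+=[-0.1064, 0.6783]  P^+=[0.0975 0.0501; 0.0501 0.2126]
step 4: x^-=[-0.0088, 0.7541]  P^-=[0.4365 0.1440; 0.1440 0.4700]  S=[0.5039 0.1196; 0.1196 0.9698]  K=[0.7594 0.1494; -0.0719 0.5247]  nu=[-0.4627, -1.5022]  x^+=[-0.5845, -0.0009]  P^+=[0.0972 0.0492; 0.0492 0.2094]
step 5: x^-=[-0.7192, -0.1063]  P^-=[0.4356 0.1420; 0.1420 0.4655]  S=[0.5036 0.1187; 0.1187 0.9643]  K=[0.7593 0.1487; -0.0722 0.5225]  nu=[1.7426, -2.8827]  x^+=[0.1753, -1.7383]  P^+=[0.0971 0.0489; 0.0489 0.2085]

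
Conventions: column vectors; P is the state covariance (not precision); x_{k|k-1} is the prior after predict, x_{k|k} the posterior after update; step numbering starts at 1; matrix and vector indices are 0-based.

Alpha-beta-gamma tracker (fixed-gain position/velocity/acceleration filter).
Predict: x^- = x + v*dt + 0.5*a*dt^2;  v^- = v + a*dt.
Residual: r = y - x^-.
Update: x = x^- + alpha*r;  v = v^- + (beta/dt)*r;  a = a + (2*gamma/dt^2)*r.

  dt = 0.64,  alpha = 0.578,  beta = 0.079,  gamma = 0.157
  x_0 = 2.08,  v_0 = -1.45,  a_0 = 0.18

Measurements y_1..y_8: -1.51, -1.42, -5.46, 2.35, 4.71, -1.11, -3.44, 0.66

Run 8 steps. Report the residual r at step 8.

resid = -7.0124

step 1: x_pred=1.1889  r=-2.6989  x^+=-0.3711  v^+=-1.6679  a^+=-1.8890
step 2: x_pred=-1.8254  r=0.4054  x^+=-1.5911  v^+=-2.8268  a^+=-1.5782
step 3: x_pred=-3.7235  r=-1.7365  x^+=-4.7272  v^+=-4.0512  a^+=-2.9094
step 4: x_pred=-7.9158  r=10.2658  x^+=-1.9822  v^+=-4.6460  a^+=4.9604
step 5: x_pred=-3.9397  r=8.6497  x^+=1.0598  v^+=-0.4037  a^+=11.5913
step 6: x_pred=3.1754  r=-4.2854  x^+=0.6984  v^+=6.4858  a^+=8.3061
step 7: x_pred=6.5504  r=-9.9904  x^+=0.7760  v^+=10.5685  a^+=0.6475
step 8: x_pred=7.6724  r=-7.0124  x^+=3.6192  v^+=10.1173  a^+=-4.7282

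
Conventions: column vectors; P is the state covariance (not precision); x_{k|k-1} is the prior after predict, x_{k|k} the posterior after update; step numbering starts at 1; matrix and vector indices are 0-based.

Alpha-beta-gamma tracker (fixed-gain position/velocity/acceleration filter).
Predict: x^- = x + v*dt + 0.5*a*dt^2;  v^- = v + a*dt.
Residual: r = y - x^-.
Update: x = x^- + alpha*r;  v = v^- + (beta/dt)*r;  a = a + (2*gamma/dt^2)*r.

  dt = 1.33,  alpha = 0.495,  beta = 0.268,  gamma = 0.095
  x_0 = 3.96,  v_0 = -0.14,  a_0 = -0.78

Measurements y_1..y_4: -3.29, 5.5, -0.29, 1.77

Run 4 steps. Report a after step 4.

step 1: x_pred=3.0839  r=-6.3739  x^+=-0.0712  v^+=-2.4618  a^+=-1.4646
step 2: x_pred=-4.6407  r=10.1407  x^+=0.3789  v^+=-2.3663  a^+=-0.3754
step 3: x_pred=-3.1003  r=2.8103  x^+=-1.7092  v^+=-2.2993  a^+=-0.0735
step 4: x_pred=-4.8324  r=6.6024  x^+=-1.5642  v^+=-1.0667  a^+=0.6356

a_post = 0.6356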